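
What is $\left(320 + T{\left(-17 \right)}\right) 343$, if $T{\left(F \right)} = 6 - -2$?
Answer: $112504$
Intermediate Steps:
$T{\left(F \right)} = 8$ ($T{\left(F \right)} = 6 + 2 = 8$)
$\left(320 + T{\left(-17 \right)}\right) 343 = \left(320 + 8\right) 343 = 328 \cdot 343 = 112504$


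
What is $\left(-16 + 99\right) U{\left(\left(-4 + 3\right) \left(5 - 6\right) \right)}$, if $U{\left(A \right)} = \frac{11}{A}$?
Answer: $913$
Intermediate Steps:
$\left(-16 + 99\right) U{\left(\left(-4 + 3\right) \left(5 - 6\right) \right)} = \left(-16 + 99\right) \frac{11}{\left(-4 + 3\right) \left(5 - 6\right)} = 83 \frac{11}{\left(-1\right) \left(-1\right)} = 83 \cdot \frac{11}{1} = 83 \cdot 11 \cdot 1 = 83 \cdot 11 = 913$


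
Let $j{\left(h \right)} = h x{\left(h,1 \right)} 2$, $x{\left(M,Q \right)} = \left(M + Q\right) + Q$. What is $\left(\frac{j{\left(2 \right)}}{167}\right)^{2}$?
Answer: $\frac{256}{27889} \approx 0.0091792$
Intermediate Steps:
$x{\left(M,Q \right)} = M + 2 Q$
$j{\left(h \right)} = 2 h \left(2 + h\right)$ ($j{\left(h \right)} = h \left(h + 2 \cdot 1\right) 2 = h \left(h + 2\right) 2 = h \left(2 + h\right) 2 = 2 h \left(2 + h\right)$)
$\left(\frac{j{\left(2 \right)}}{167}\right)^{2} = \left(\frac{2 \cdot 2 \left(2 + 2\right)}{167}\right)^{2} = \left(2 \cdot 2 \cdot 4 \cdot \frac{1}{167}\right)^{2} = \left(16 \cdot \frac{1}{167}\right)^{2} = \left(\frac{16}{167}\right)^{2} = \frac{256}{27889}$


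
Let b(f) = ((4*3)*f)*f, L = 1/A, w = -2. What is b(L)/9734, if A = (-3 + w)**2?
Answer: 6/3041875 ≈ 1.9725e-6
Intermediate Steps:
A = 25 (A = (-3 - 2)**2 = (-5)**2 = 25)
L = 1/25 ≈ 0.040000
b(f) = 12*f**2 (b(f) = (12*f)*f = 12*f**2)
b(L)/9734 = (12*(1/25)**2)/9734 = (12*(1/625))*(1/9734) = (12/625)*(1/9734) = 6/3041875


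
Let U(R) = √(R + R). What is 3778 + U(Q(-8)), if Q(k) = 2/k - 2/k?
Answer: 3778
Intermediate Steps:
Q(k) = 0
U(R) = √2*√R (U(R) = √(2*R) = √2*√R)
3778 + U(Q(-8)) = 3778 + √2*√0 = 3778 + √2*0 = 3778 + 0 = 3778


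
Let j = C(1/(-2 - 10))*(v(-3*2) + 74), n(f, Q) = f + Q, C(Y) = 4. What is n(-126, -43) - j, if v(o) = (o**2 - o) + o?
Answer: -609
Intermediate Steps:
n(f, Q) = Q + f
v(o) = o**2
j = 440 (j = 4*((-3*2)**2 + 74) = 4*((-6)**2 + 74) = 4*(36 + 74) = 4*110 = 440)
n(-126, -43) - j = (-43 - 126) - 1*440 = -169 - 440 = -609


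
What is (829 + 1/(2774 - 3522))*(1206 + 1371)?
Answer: 1597974507/748 ≈ 2.1363e+6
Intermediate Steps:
(829 + 1/(2774 - 3522))*(1206 + 1371) = (829 + 1/(-748))*2577 = (829 - 1/748)*2577 = (620091/748)*2577 = 1597974507/748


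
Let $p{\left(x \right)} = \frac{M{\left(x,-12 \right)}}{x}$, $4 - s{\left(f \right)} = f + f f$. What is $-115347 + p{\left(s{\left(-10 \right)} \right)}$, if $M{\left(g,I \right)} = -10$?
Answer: $- \frac{4959916}{43} \approx -1.1535 \cdot 10^{5}$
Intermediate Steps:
$s{\left(f \right)} = 4 - f - f^{2}$ ($s{\left(f \right)} = 4 - \left(f + f f\right) = 4 - \left(f + f^{2}\right) = 4 - f - f^{2}$)
$p{\left(x \right)} = - \frac{10}{x}$
$-115347 + p{\left(s{\left(-10 \right)} \right)} = -115347 - \frac{10}{4 - -10 - \left(-10\right)^{2}} = -115347 - \frac{10}{4 + 10 - 100} = -115347 - \frac{10}{-86} = -115347 - - \frac{5}{43} = -115347 + \frac{5}{43} = - \frac{4959916}{43}$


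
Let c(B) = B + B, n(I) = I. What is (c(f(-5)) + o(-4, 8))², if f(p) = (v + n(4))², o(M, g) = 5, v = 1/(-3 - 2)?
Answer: 717409/625 ≈ 1147.9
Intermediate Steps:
v = -⅕ (v = 1/(-5) = -⅕ ≈ -0.20000)
f(p) = 361/25 (f(p) = (-⅕ + 4)² = (19/5)² = 361/25)
c(B) = 2*B
(c(f(-5)) + o(-4, 8))² = (2*(361/25) + 5)² = (722/25 + 5)² = (847/25)² = 717409/625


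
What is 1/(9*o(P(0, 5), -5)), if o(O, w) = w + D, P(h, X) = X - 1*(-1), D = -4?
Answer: -1/81 ≈ -0.012346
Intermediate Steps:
P(h, X) = 1 + X (P(h, X) = X + 1 = 1 + X)
o(O, w) = -4 + w (o(O, w) = w - 4 = -4 + w)
1/(9*o(P(0, 5), -5)) = 1/(9*(-4 - 5)) = 1/(9*(-9)) = 1/(-81) = -1/81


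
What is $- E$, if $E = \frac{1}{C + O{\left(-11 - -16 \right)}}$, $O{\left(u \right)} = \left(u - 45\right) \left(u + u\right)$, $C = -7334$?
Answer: $\frac{1}{7734} \approx 0.0001293$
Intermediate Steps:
$O{\left(u \right)} = 2 u \left(-45 + u\right)$ ($O{\left(u \right)} = \left(-45 + u\right) 2 u = 2 u \left(-45 + u\right)$)
$E = - \frac{1}{7734}$ ($E = \frac{1}{-7334 + 2 \left(-11 - -16\right) \left(-45 - -5\right)} = \frac{1}{-7334 + 2 \left(-11 + 16\right) \left(-45 + \left(-11 + 16\right)\right)} = \frac{1}{-7334 + 2 \cdot 5 \left(-45 + 5\right)} = \frac{1}{-7334 + 2 \cdot 5 \left(-40\right)} = \frac{1}{-7334 - 400} = \frac{1}{-7734} = - \frac{1}{7734} \approx -0.0001293$)
$- E = \left(-1\right) \left(- \frac{1}{7734}\right) = \frac{1}{7734}$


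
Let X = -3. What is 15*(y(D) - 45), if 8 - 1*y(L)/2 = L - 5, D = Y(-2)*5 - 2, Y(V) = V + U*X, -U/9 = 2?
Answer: -8025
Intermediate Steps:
U = -18 (U = -9*2 = -18)
Y(V) = 54 + V (Y(V) = V - 18*(-3) = V + 54 = 54 + V)
D = 258 (D = (54 - 2)*5 - 2 = 52*5 - 2 = 260 - 2 = 258)
y(L) = 26 - 2*L (y(L) = 16 - 2*(L - 5) = 16 - 2*(-5 + L) = 16 + (10 - 2*L) = 26 - 2*L)
15*(y(D) - 45) = 15*((26 - 2*258) - 45) = 15*((26 - 516) - 45) = 15*(-490 - 45) = 15*(-535) = -8025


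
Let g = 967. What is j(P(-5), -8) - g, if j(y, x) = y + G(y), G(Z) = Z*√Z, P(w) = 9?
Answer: -931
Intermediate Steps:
G(Z) = Z^(3/2)
j(y, x) = y + y^(3/2)
j(P(-5), -8) - g = (9 + 9^(3/2)) - 1*967 = (9 + 27) - 967 = 36 - 967 = -931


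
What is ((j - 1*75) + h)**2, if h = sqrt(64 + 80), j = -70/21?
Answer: 39601/9 ≈ 4400.1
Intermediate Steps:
j = -10/3 (j = -70*1/21 = -10/3 ≈ -3.3333)
h = 12 (h = sqrt(144) = 12)
((j - 1*75) + h)**2 = ((-10/3 - 1*75) + 12)**2 = ((-10/3 - 75) + 12)**2 = (-235/3 + 12)**2 = (-199/3)**2 = 39601/9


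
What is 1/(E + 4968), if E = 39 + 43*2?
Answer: 1/5093 ≈ 0.00019635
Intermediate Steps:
E = 125 (E = 39 + 86 = 125)
1/(E + 4968) = 1/(125 + 4968) = 1/5093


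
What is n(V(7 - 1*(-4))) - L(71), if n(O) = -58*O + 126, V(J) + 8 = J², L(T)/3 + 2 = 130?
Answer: -6812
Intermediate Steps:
L(T) = 384 (L(T) = -6 + 3*130 = -6 + 390 = 384)
V(J) = -8 + J²
n(O) = 126 - 58*O
n(V(7 - 1*(-4))) - L(71) = (126 - 58*(-8 + (7 - 1*(-4))²)) - 1*384 = (126 - 58*(-8 + (7 + 4)²)) - 384 = (126 - 58*(-8 + 11²)) - 384 = (126 - 58*(-8 + 121)) - 384 = (126 - 58*113) - 384 = (126 - 6554) - 384 = -6428 - 384 = -6812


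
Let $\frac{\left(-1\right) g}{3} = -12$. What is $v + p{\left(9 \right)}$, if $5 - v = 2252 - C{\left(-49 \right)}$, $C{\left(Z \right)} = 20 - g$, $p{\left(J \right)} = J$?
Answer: $-2254$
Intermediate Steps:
$g = 36$ ($g = \left(-3\right) \left(-12\right) = 36$)
$C{\left(Z \right)} = -16$ ($C{\left(Z \right)} = 20 - 36 = -16$)
$v = -2263$ ($v = 5 - \left(2252 - -16\right) = 5 - \left(2252 + 16\right) = 5 - 2268 = -2263$)
$v + p{\left(9 \right)} = -2263 + 9 = -2254$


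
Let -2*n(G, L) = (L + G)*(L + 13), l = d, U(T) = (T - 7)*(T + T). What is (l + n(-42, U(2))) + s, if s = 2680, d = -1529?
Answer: 934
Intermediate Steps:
U(T) = 2*T*(-7 + T) (U(T) = (-7 + T)*(2*T) = 2*T*(-7 + T))
l = -1529
n(G, L) = -(13 + L)*(G + L)/2 (n(G, L) = -(L + G)*(L + 13)/2 = -(G + L)*(13 + L)/2 = -(13 + L)*(G + L)/2)
(l + n(-42, U(2))) + s = (-1529 + (-13/2*(-42) - 13*2*(-7 + 2) - 16*(-7 + 2)²/2 - ½*(-42)*2*2*(-7 + 2))) + 2680 = (-1529 + (273 - 13*2*(-5) - (2*2*(-5))²/2 - ½*(-42)*2*2*(-5))) + 2680 = (-1529 + (273 - 13/2*(-20) - ½*(-20)² - ½*(-42)*(-20))) + 2680 = (-1529 + (273 + 130 - ½*400 - 420)) + 2680 = (-1529 + (273 + 130 - 200 - 420)) + 2680 = (-1529 - 217) + 2680 = -1746 + 2680 = 934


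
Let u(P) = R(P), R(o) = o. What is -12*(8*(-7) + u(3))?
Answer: 636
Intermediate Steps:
u(P) = P
-12*(8*(-7) + u(3)) = -12*(8*(-7) + 3) = -12*(-56 + 3) = -12*(-53) = 636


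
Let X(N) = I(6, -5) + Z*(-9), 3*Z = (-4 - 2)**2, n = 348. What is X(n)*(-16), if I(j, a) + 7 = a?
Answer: 1920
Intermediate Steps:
I(j, a) = -7 + a
Z = 12 (Z = (-4 - 2)**2/3 = (1/3)*(-6)**2 = (1/3)*36 = 12)
X(N) = -120 (X(N) = (-7 - 5) + 12*(-9) = -12 - 108 = -120)
X(n)*(-16) = -120*(-16) = 1920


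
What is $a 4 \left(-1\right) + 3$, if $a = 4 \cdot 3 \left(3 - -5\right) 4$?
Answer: $-1533$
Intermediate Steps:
$a = 384$ ($a = 12 \left(3 + 5\right) 4 = 12 \cdot 8 \cdot 4 = 96 \cdot 4 = 384$)
$a 4 \left(-1\right) + 3 = 384 \cdot 4 \left(-1\right) + 3 = 384 \left(-4\right) + 3 = -1536 + 3 = -1533$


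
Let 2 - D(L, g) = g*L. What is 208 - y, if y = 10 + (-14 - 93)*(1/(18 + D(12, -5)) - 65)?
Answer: -540453/80 ≈ -6755.7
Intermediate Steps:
D(L, g) = 2 - L*g (D(L, g) = 2 - g*L = 2 - L*g)
y = 557093/80 (y = 10 + (-14 - 93)*(1/(18 + (2 - 1*12*(-5))) - 65) = 10 - 107*(1/(18 + (2 + 60)) - 65) = 10 - 107*(1/(18 + 62) - 65) = 10 - 107*(1/80 - 65) = 10 - 107*(-5199/80) = 10 + 556293/80 = 557093/80 ≈ 6963.7)
208 - y = 208 - 1*557093/80 = 208 - 557093/80 = -540453/80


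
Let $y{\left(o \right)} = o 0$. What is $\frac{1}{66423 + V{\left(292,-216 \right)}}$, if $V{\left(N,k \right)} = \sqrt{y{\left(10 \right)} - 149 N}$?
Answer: $\frac{66423}{4412058437} - \frac{2 i \sqrt{10877}}{4412058437} \approx 1.5055 \cdot 10^{-5} - 4.7276 \cdot 10^{-8} i$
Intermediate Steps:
$y{\left(o \right)} = 0$
$V{\left(N,k \right)} = \sqrt{149} \sqrt{- N}$ ($V{\left(N,k \right)} = \sqrt{0 - 149 N} = \sqrt{- 149 N} = \sqrt{149} \sqrt{- N}$)
$\frac{1}{66423 + V{\left(292,-216 \right)}} = \frac{1}{66423 + \sqrt{149} \sqrt{\left(-1\right) 292}} = \frac{1}{66423 + \sqrt{149} \sqrt{-292}} = \frac{1}{66423 + \sqrt{149} \cdot 2 i \sqrt{73}} = \frac{1}{66423 + 2 i \sqrt{10877}}$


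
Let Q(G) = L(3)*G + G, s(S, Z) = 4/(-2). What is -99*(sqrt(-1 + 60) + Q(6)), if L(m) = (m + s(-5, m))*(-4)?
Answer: 1782 - 99*sqrt(59) ≈ 1021.6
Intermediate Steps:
s(S, Z) = -2 (s(S, Z) = 4*(-1/2) = -2)
L(m) = 8 - 4*m (L(m) = (m - 2)*(-4) = (-2 + m)*(-4) = 8 - 4*m)
Q(G) = -3*G (Q(G) = (8 - 4*3)*G + G = (8 - 12)*G + G = -4*G + G = -3*G)
-99*(sqrt(-1 + 60) + Q(6)) = -99*(sqrt(-1 + 60) - 3*6) = -99*(sqrt(59) - 18) = -99*(-18 + sqrt(59)) = 1782 - 99*sqrt(59)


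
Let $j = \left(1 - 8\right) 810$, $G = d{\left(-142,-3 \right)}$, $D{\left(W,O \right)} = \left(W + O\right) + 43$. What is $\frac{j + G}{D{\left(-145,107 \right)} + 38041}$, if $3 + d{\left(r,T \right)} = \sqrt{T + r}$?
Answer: $- \frac{1891}{12682} + \frac{i \sqrt{145}}{38046} \approx -0.14911 + 0.0003165 i$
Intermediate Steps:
$d{\left(r,T \right)} = -3 + \sqrt{T + r}$
$D{\left(W,O \right)} = 43 + O + W$ ($D{\left(W,O \right)} = \left(O + W\right) + 43 = 43 + O + W$)
$G = -3 + i \sqrt{145}$ ($G = -3 + \sqrt{-3 - 142} = -3 + \sqrt{-145} = -3 + i \sqrt{145} \approx -3.0 + 12.042 i$)
$j = -5670$ ($j = \left(-7\right) 810 = -5670$)
$\frac{j + G}{D{\left(-145,107 \right)} + 38041} = \frac{-5670 - \left(3 - i \sqrt{145}\right)}{\left(43 + 107 - 145\right) + 38041} = \frac{-5673 + i \sqrt{145}}{5 + 38041} = \frac{-5673 + i \sqrt{145}}{38046} = \left(-5673 + i \sqrt{145}\right) \frac{1}{38046} = - \frac{1891}{12682} + \frac{i \sqrt{145}}{38046}$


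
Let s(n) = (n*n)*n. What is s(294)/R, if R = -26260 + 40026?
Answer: 12706092/6883 ≈ 1846.0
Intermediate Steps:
s(n) = n³ (s(n) = n²*n = n³)
R = 13766
s(294)/R = 294³/13766 = 25412184*(1/13766) = 12706092/6883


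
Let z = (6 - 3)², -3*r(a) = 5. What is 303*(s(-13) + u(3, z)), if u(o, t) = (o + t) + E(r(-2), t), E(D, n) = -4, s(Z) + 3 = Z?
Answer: -2424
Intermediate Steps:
s(Z) = -3 + Z
r(a) = -5/3 (r(a) = -⅓*5 = -5/3)
z = 9 (z = 3² = 9)
u(o, t) = -4 + o + t (u(o, t) = (o + t) - 4 = -4 + o + t)
303*(s(-13) + u(3, z)) = 303*((-3 - 13) + (-4 + 3 + 9)) = 303*(-16 + 8) = 303*(-8) = -2424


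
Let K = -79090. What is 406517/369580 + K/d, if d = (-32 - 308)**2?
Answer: 1044899/2513144 ≈ 0.41577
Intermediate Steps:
d = 115600 (d = (-340)**2 = 115600)
406517/369580 + K/d = 406517/369580 - 79090/115600 = 406517*(1/369580) - 79090*1/115600 = 406517/369580 - 7909/11560 = 1044899/2513144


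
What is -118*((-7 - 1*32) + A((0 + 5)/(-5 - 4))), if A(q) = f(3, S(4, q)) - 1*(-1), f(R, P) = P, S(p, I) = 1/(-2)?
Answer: 4543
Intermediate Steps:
S(p, I) = -½
A(q) = ½ (A(q) = -½ - 1*(-1) = -½ + 1 = ½)
-118*((-7 - 1*32) + A((0 + 5)/(-5 - 4))) = -118*((-7 - 1*32) + ½) = -118*((-7 - 32) + ½) = -118*(-39 + ½) = -118*(-77/2) = 4543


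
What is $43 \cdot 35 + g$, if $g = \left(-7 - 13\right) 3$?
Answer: $1445$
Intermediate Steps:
$g = -60$ ($g = \left(-7 - 13\right) 3 = \left(-20\right) 3 = -60$)
$43 \cdot 35 + g = 43 \cdot 35 - 60 = 1505 - 60 = 1445$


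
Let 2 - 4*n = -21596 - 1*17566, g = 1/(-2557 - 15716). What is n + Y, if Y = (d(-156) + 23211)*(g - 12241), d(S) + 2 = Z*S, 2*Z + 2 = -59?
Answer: -6255473887855/18273 ≈ -3.4233e+8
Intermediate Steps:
Z = -61/2 (Z = -1 + (½)*(-59) = -1 - 59/2 = -61/2 ≈ -30.500)
d(S) = -2 - 61*S/2
g = -1/18273 (g = 1/(-18273) = -1/18273 ≈ -5.4726e-5)
Y = -6255652798798/18273 (Y = ((-2 - 61/2*(-156)) + 23211)*(-1/18273 - 12241) = ((-2 + 4758) + 23211)*(-223679794/18273) = (4756 + 23211)*(-223679794/18273) = 27967*(-223679794/18273) = -6255652798798/18273 ≈ -3.4234e+8)
n = 9791 (n = ½ - (-21596 - 1*17566)/4 = ½ - (-21596 - 17566)/4 = ½ - ¼*(-39162) = ½ + 19581/2 = 9791)
n + Y = 9791 - 6255652798798/18273 = -6255473887855/18273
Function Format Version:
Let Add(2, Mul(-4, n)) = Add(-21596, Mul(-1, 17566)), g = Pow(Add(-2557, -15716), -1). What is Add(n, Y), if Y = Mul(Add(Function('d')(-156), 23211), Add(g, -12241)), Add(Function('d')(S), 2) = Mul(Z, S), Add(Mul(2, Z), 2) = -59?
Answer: Rational(-6255473887855, 18273) ≈ -3.4233e+8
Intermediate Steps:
Z = Rational(-61, 2) (Z = Add(-1, Mul(Rational(1, 2), -59)) = Add(-1, Rational(-59, 2)) = Rational(-61, 2) ≈ -30.500)
Function('d')(S) = Add(-2, Mul(Rational(-61, 2), S))
g = Rational(-1, 18273) (g = Pow(-18273, -1) = Rational(-1, 18273) ≈ -5.4726e-5)
Y = Rational(-6255652798798, 18273) (Y = Mul(Add(Add(-2, Mul(Rational(-61, 2), -156)), 23211), Add(Rational(-1, 18273), -12241)) = Mul(Add(Add(-2, 4758), 23211), Rational(-223679794, 18273)) = Mul(Add(4756, 23211), Rational(-223679794, 18273)) = Mul(27967, Rational(-223679794, 18273)) = Rational(-6255652798798, 18273) ≈ -3.4234e+8)
n = 9791 (n = Add(Rational(1, 2), Mul(Rational(-1, 4), Add(-21596, Mul(-1, 17566)))) = Add(Rational(1, 2), Mul(Rational(-1, 4), Add(-21596, -17566))) = Add(Rational(1, 2), Mul(Rational(-1, 4), -39162)) = Add(Rational(1, 2), Rational(19581, 2)) = 9791)
Add(n, Y) = Add(9791, Rational(-6255652798798, 18273)) = Rational(-6255473887855, 18273)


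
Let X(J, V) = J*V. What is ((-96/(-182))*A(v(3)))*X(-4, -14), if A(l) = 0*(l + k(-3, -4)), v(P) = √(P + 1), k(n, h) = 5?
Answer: 0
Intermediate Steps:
v(P) = √(1 + P)
A(l) = 0 (A(l) = 0*(l + 5) = 0*(5 + l) = 0)
((-96/(-182))*A(v(3)))*X(-4, -14) = (-96/(-182)*0)*(-4*(-14)) = (-96*(-1/182)*0)*56 = ((48/91)*0)*56 = 0*56 = 0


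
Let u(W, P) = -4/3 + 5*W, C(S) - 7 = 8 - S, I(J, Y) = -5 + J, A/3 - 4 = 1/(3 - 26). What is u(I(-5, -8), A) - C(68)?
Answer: 5/3 ≈ 1.6667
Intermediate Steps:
A = 273/23 (A = 12 + 3/(3 - 26) = 12 + 3/(-23) = 12 + 3*(-1/23) = 12 - 3/23 = 273/23 ≈ 11.870)
C(S) = 15 - S (C(S) = 7 + (8 - S) = 15 - S)
u(W, P) = -4/3 + 5*W (u(W, P) = -4*⅓ + 5*W = -4/3 + 5*W)
u(I(-5, -8), A) - C(68) = (-4/3 + 5*(-5 - 5)) - (15 - 1*68) = (-4/3 + 5*(-10)) - (15 - 68) = (-4/3 - 50) - 1*(-53) = -154/3 + 53 = 5/3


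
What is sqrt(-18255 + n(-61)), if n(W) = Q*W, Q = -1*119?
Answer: 2*I*sqrt(2749) ≈ 104.86*I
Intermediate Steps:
Q = -119
n(W) = -119*W
sqrt(-18255 + n(-61)) = sqrt(-18255 - 119*(-61)) = sqrt(-18255 + 7259) = sqrt(-10996) = 2*I*sqrt(2749)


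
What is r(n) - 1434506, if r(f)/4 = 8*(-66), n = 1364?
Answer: -1436618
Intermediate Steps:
r(f) = -2112 (r(f) = 4*(8*(-66)) = 4*(-528) = -2112)
r(n) - 1434506 = -2112 - 1434506 = -1436618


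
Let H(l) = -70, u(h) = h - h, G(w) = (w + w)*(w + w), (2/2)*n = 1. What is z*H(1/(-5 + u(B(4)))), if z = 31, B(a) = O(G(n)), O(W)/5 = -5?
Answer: -2170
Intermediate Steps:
n = 1
G(w) = 4*w**2 (G(w) = (2*w)*(2*w) = 4*w**2)
O(W) = -25 (O(W) = 5*(-5) = -25)
B(a) = -25
u(h) = 0
z*H(1/(-5 + u(B(4)))) = 31*(-70) = -2170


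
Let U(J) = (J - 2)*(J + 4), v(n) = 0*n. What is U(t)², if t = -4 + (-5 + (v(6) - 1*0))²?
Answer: 225625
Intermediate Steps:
v(n) = 0
t = 21 (t = -4 + (-5 + (0 - 1*0))² = -4 + (-5 + (0 + 0))² = -4 + (-5 + 0)² = -4 + (-5)² = -4 + 25 = 21)
U(J) = (-2 + J)*(4 + J)
U(t)² = (-8 + 21² + 2*21)² = (-8 + 441 + 42)² = 475² = 225625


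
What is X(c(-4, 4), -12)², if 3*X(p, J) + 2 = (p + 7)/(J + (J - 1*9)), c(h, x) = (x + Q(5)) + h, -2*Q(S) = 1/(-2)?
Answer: 85849/156816 ≈ 0.54745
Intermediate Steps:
Q(S) = ¼ (Q(S) = -1/(2*(-2)) = -(-1)/(2*2) = -½*(-½) = ¼)
c(h, x) = ¼ + h + x (c(h, x) = (x + ¼) + h = (¼ + x) + h = ¼ + h + x)
X(p, J) = -⅔ + (7 + p)/(3*(-9 + 2*J)) (X(p, J) = -⅔ + ((p + 7)/(J + (J - 1*9)))/3 = -⅔ + ((7 + p)/(J + (J - 9)))/3 = -⅔ + ((7 + p)/(J + (-9 + J)))/3 = -⅔ + ((7 + p)/(-9 + 2*J))/3 = -⅔ + (7 + p)/(3*(-9 + 2*J)))
X(c(-4, 4), -12)² = ((25 + (¼ - 4 + 4) - 4*(-12))/(3*(-9 + 2*(-12))))² = ((25 + ¼ + 48)/(3*(-9 - 24)))² = ((⅓)*(293/4)/(-33))² = ((⅓)*(-1/33)*(293/4))² = (-293/396)² = 85849/156816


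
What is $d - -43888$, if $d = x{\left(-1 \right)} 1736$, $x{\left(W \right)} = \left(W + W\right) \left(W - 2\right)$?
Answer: $54304$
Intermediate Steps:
$x{\left(W \right)} = 2 W \left(-2 + W\right)$
$d = 10416$ ($d = 2 \left(-1\right) \left(-2 - 1\right) 1736 = 2 \left(-1\right) \left(-3\right) 1736 = 6 \cdot 1736 = 10416$)
$d - -43888 = 10416 - -43888 = 10416 + 43888 = 54304$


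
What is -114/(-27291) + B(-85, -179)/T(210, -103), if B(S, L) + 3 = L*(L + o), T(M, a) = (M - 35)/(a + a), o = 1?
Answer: -59703185888/1591975 ≈ -37503.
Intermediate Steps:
T(M, a) = (-35 + M)/(2*a) (T(M, a) = (-35 + M)/((2*a)) = (-35 + M)*(1/(2*a)) = (-35 + M)/(2*a))
B(S, L) = -3 + L*(1 + L) (B(S, L) = -3 + L*(L + 1) = -3 + L*(1 + L))
-114/(-27291) + B(-85, -179)/T(210, -103) = -114/(-27291) + (-3 - 179 + (-179)²)/(((½)*(-35 + 210)/(-103))) = -114*(-1/27291) + (-3 - 179 + 32041)/(((½)*(-1/103)*175)) = 38/9097 + 31859/(-175/206) = 38/9097 + 31859*(-206/175) = 38/9097 - 6562954/175 = -59703185888/1591975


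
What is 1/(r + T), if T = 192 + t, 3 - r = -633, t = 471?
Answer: 1/1299 ≈ 0.00076982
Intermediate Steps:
r = 636 (r = 3 - 1*(-633) = 3 + 633 = 636)
T = 663 (T = 192 + 471 = 663)
1/(r + T) = 1/(636 + 663) = 1/1299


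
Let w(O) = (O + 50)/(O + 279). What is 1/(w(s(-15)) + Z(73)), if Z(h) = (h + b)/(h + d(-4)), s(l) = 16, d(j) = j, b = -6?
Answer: 20355/24319 ≈ 0.83700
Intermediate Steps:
Z(h) = (-6 + h)/(-4 + h) (Z(h) = (h - 6)/(h - 4) = (-6 + h)/(-4 + h))
w(O) = (50 + O)/(279 + O)
1/(w(s(-15)) + Z(73)) = 1/((50 + 16)/(279 + 16) + (-6 + 73)/(-4 + 73)) = 1/(66/295 + 67/69) = 1/(24319/20355) = 20355/24319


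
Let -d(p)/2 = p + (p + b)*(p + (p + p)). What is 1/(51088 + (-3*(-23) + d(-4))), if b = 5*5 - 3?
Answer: 1/51597 ≈ 1.9381e-5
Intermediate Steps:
b = 22 (b = 25 - 3 = 22)
d(p) = -2*p - 6*p*(22 + p) (d(p) = -2*(p + (p + 22)*(p + (p + p))) = -2*(p + (22 + p)*(p + 2*p)) = -2*(p + (22 + p)*(3*p)) = -2*(p + 3*p*(22 + p)) = -2*p - 6*p*(22 + p))
1/(51088 + (-3*(-23) + d(-4))) = 1/(51088 + (-3*(-23) - 2*(-4)*(67 + 3*(-4)))) = 1/(51088 + (69 - 2*(-4)*(67 - 12))) = 1/(51088 + (69 - 2*(-4)*55)) = 1/(51088 + (69 + 440)) = 1/(51088 + 509) = 1/51597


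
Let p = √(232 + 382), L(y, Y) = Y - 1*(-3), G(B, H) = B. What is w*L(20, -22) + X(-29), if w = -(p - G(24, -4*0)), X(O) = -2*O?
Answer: -398 + 19*√614 ≈ 72.801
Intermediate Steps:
L(y, Y) = 3 + Y (L(y, Y) = Y + 3 = 3 + Y)
p = √614 ≈ 24.779
w = 24 - √614 (w = -(√614 - 1*24) = -(√614 - 24) = -(-24 + √614) = 24 - √614 ≈ -0.77902)
w*L(20, -22) + X(-29) = (24 - √614)*(3 - 22) - 2*(-29) = (24 - √614)*(-19) + 58 = (-456 + 19*√614) + 58 = -398 + 19*√614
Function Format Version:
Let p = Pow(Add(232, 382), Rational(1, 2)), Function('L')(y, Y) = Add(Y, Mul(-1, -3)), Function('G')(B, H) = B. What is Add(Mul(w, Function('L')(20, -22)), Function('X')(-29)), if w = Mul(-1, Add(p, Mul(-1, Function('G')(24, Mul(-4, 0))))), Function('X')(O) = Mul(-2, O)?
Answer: Add(-398, Mul(19, Pow(614, Rational(1, 2)))) ≈ 72.801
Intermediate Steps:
Function('L')(y, Y) = Add(3, Y) (Function('L')(y, Y) = Add(Y, 3) = Add(3, Y))
p = Pow(614, Rational(1, 2)) ≈ 24.779
w = Add(24, Mul(-1, Pow(614, Rational(1, 2)))) (w = Mul(-1, Add(Pow(614, Rational(1, 2)), Mul(-1, 24))) = Mul(-1, Add(Pow(614, Rational(1, 2)), -24)) = Mul(-1, Add(-24, Pow(614, Rational(1, 2)))) = Add(24, Mul(-1, Pow(614, Rational(1, 2)))) ≈ -0.77902)
Add(Mul(w, Function('L')(20, -22)), Function('X')(-29)) = Add(Mul(Add(24, Mul(-1, Pow(614, Rational(1, 2)))), Add(3, -22)), Mul(-2, -29)) = Add(Mul(Add(24, Mul(-1, Pow(614, Rational(1, 2)))), -19), 58) = Add(Add(-456, Mul(19, Pow(614, Rational(1, 2)))), 58) = Add(-398, Mul(19, Pow(614, Rational(1, 2))))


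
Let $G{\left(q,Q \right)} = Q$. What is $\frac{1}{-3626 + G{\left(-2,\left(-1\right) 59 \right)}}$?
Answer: $- \frac{1}{3685} \approx -0.00027137$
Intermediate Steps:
$\frac{1}{-3626 + G{\left(-2,\left(-1\right) 59 \right)}} = \frac{1}{-3626 - 59} = \frac{1}{-3685} = - \frac{1}{3685}$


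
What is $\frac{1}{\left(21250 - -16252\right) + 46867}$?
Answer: $\frac{1}{84369} \approx 1.1853 \cdot 10^{-5}$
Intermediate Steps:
$\frac{1}{\left(21250 - -16252\right) + 46867} = \frac{1}{\left(21250 + 16252\right) + 46867} = \frac{1}{37502 + 46867} = \frac{1}{84369}$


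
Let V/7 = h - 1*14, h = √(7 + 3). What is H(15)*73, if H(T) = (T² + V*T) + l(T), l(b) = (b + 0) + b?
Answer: -88695 + 7665*√10 ≈ -64456.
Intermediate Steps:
h = √10 ≈ 3.1623
l(b) = 2*b (l(b) = b + b = 2*b)
V = -98 + 7*√10 (V = 7*(√10 - 1*14) = 7*(√10 - 14) = 7*(-14 + √10) = -98 + 7*√10 ≈ -75.864)
H(T) = T² + 2*T + T*(-98 + 7*√10) (H(T) = (T² + (-98 + 7*√10)*T) + 2*T = (T² + T*(-98 + 7*√10)) + 2*T = T² + 2*T + T*(-98 + 7*√10))
H(15)*73 = (15*(-96 + 15 + 7*√10))*73 = (15*(-81 + 7*√10))*73 = (-1215 + 105*√10)*73 = -88695 + 7665*√10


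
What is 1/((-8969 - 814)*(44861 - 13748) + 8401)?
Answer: -1/304370078 ≈ -3.2855e-9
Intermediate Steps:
1/((-8969 - 814)*(44861 - 13748) + 8401) = 1/(-9783*31113 + 8401) = 1/(-304378479 + 8401) = 1/(-304370078) = -1/304370078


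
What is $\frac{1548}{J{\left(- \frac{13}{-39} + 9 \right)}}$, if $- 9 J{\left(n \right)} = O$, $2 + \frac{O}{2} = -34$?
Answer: $\frac{387}{2} \approx 193.5$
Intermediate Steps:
$O = -72$ ($O = -4 + 2 \left(-34\right) = -4 - 68 = -72$)
$J{\left(n \right)} = 8$ ($J{\left(n \right)} = \left(- \frac{1}{9}\right) \left(-72\right) = 8$)
$\frac{1548}{J{\left(- \frac{13}{-39} + 9 \right)}} = \frac{1548}{8} = 1548 \cdot \frac{1}{8} = \frac{387}{2}$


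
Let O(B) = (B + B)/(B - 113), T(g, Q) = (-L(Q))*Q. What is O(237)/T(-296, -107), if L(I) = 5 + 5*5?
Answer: 79/66340 ≈ 0.0011908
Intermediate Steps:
L(I) = 30 (L(I) = 5 + 25 = 30)
T(g, Q) = -30*Q (T(g, Q) = (-1*30)*Q = -30*Q)
O(B) = 2*B/(-113 + B) (O(B) = (2*B)/(-113 + B) = 2*B/(-113 + B))
O(237)/T(-296, -107) = (2*237/(-113 + 237))/((-30*(-107))) = (2*237/124)/3210 = (2*237*(1/124))*(1/3210) = (237/62)*(1/3210) = 79/66340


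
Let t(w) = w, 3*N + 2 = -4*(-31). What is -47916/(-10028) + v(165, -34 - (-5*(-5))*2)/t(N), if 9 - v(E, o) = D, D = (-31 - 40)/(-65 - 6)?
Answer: 760803/152927 ≈ 4.9749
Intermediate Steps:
N = 122/3 (N = -⅔ + (-4*(-31))/3 = -⅔ + (⅓)*124 = -⅔ + 124/3 = 122/3 ≈ 40.667)
D = 1 (D = -71/(-71) = -71*(-1/71) = 1)
v(E, o) = 8 (v(E, o) = 9 - 1*1 = 9 - 1 = 8)
-47916/(-10028) + v(165, -34 - (-5*(-5))*2)/t(N) = -47916/(-10028) + 8/(122/3) = -47916*(-1/10028) + 8*(3/122) = 11979/2507 + 12/61 = 760803/152927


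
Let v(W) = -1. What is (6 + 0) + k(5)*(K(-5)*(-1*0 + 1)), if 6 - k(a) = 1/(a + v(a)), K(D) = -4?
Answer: -17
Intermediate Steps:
k(a) = 6 - 1/(-1 + a) (k(a) = 6 - 1/(a - 1) = 6 - 1/(-1 + a))
(6 + 0) + k(5)*(K(-5)*(-1*0 + 1)) = (6 + 0) + ((-7 + 6*5)/(-1 + 5))*(-4*(-1*0 + 1)) = 6 + ((-7 + 30)/4)*(-4*(0 + 1)) = 6 + ((1/4)*23)*(-4*1) = 6 + (23/4)*(-4) = 6 - 23 = -17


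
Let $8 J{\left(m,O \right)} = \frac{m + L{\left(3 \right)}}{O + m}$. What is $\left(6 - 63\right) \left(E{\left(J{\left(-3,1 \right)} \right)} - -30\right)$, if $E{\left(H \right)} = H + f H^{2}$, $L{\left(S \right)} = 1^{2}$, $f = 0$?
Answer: $- \frac{13737}{8} \approx -1717.1$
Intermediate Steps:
$L{\left(S \right)} = 1$
$J{\left(m,O \right)} = \frac{1 + m}{8 \left(O + m\right)}$ ($J{\left(m,O \right)} = \frac{\left(m + 1\right) \frac{1}{O + m}}{8} = \frac{\left(1 + m\right) \frac{1}{O + m}}{8} = \frac{\frac{1}{O + m} \left(1 + m\right)}{8} = \frac{1 + m}{8 \left(O + m\right)}$)
$E{\left(H \right)} = H$ ($E{\left(H \right)} = H + 0 H^{2} = H + 0 = H$)
$\left(6 - 63\right) \left(E{\left(J{\left(-3,1 \right)} \right)} - -30\right) = \left(6 - 63\right) \left(\frac{1 - 3}{8 \left(1 - 3\right)} - -30\right) = - 57 \left(\frac{1}{8} \frac{1}{-2} \left(-2\right) + 30\right) = - 57 \left(\frac{1}{8} \left(- \frac{1}{2}\right) \left(-2\right) + 30\right) = - 57 \left(\frac{1}{8} + 30\right) = \left(-57\right) \frac{241}{8} = - \frac{13737}{8}$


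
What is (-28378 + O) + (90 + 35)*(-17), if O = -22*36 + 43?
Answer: -31252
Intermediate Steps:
O = -749 (O = -792 + 43 = -749)
(-28378 + O) + (90 + 35)*(-17) = (-28378 - 749) + (90 + 35)*(-17) = -29127 + 125*(-17) = -29127 - 2125 = -31252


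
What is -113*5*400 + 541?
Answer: -225459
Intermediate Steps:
-113*5*400 + 541 = -565*400 + 541 = -226000 + 541 = -225459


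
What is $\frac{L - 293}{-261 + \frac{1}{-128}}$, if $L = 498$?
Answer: $- \frac{26240}{33409} \approx -0.78542$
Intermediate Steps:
$\frac{L - 293}{-261 + \frac{1}{-128}} = \frac{498 - 293}{-261 + \frac{1}{-128}} = \frac{205}{-261 - \frac{1}{128}} = \frac{205}{- \frac{33409}{128}} = 205 \left(- \frac{128}{33409}\right) = - \frac{26240}{33409}$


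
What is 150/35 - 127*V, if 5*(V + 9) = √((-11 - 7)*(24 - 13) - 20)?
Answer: 8031/7 - 127*I*√218/5 ≈ 1147.3 - 375.03*I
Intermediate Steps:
V = -9 + I*√218/5 (V = -9 + √((-11 - 7)*(24 - 13) - 20)/5 = -9 + √(-18*11 - 20)/5 = -9 + √(-198 - 20)/5 = -9 + √(-218)/5 = -9 + (I*√218)/5 = -9 + I*√218/5 ≈ -9.0 + 2.953*I)
150/35 - 127*V = 150/35 - 127*(-9 + I*√218/5) = 150*(1/35) + (1143 - 127*I*√218/5) = 30/7 + (1143 - 127*I*√218/5) = 8031/7 - 127*I*√218/5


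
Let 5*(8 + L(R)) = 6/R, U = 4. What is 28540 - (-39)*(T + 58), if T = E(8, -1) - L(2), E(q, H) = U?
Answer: 156233/5 ≈ 31247.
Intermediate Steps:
E(q, H) = 4
L(R) = -8 + 6/(5*R) (L(R) = -8 + (6/R)/5 = -8 + 6/(5*R))
T = 57/5 (T = 4 - (-8 + (6/5)/2) = 4 - (-8 + (6/5)*(½)) = 4 - (-8 + ⅗) = 4 - 1*(-37/5) = 4 + 37/5 = 57/5 ≈ 11.400)
28540 - (-39)*(T + 58) = 28540 - (-39)*(57/5 + 58) = 28540 - (-39)*347/5 = 28540 - 1*(-13533/5) = 28540 + 13533/5 = 156233/5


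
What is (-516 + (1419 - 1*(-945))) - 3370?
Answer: -1522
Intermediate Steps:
(-516 + (1419 - 1*(-945))) - 3370 = (-516 + (1419 + 945)) - 3370 = (-516 + 2364) - 3370 = 1848 - 3370 = -1522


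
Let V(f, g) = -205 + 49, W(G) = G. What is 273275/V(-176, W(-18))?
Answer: -273275/156 ≈ -1751.8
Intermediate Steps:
V(f, g) = -156
273275/V(-176, W(-18)) = 273275/(-156) = 273275*(-1/156) = -273275/156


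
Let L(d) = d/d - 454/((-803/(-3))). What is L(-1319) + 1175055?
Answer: 943568606/803 ≈ 1.1751e+6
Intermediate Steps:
L(d) = -559/803 (L(d) = 1 - 454/((-803*(-⅓))) = 1 - 454/803/3 = 1 - 454*3/803 = 1 - 1362/803 = -559/803)
L(-1319) + 1175055 = -559/803 + 1175055 = 943568606/803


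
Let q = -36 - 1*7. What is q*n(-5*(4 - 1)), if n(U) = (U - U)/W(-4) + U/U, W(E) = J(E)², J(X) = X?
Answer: -43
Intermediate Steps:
W(E) = E²
n(U) = 1 (n(U) = (U - U)/((-4)²) + U/U = 0/16 + 1 = 0*(1/16) + 1 = 0 + 1 = 1)
q = -43 (q = -36 - 7 = -43)
q*n(-5*(4 - 1)) = -43*1 = -43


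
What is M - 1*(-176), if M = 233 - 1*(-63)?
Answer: 472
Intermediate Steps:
M = 296 (M = 233 + 63 = 296)
M - 1*(-176) = 296 - 1*(-176) = 296 + 176 = 472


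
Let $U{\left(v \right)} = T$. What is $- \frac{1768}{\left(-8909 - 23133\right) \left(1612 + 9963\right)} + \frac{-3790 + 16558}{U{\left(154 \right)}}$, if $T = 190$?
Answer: $\frac{12461775524}{185443075} \approx 67.2$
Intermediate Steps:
$U{\left(v \right)} = 190$
$- \frac{1768}{\left(-8909 - 23133\right) \left(1612 + 9963\right)} + \frac{-3790 + 16558}{U{\left(154 \right)}} = - \frac{1768}{\left(-8909 - 23133\right) \left(1612 + 9963\right)} + \frac{-3790 + 16558}{190} = - \frac{1768}{\left(-32042\right) 11575} + 12768 \cdot \frac{1}{190} = - \frac{1768}{-370886150} + \frac{336}{5} = \left(-1768\right) \left(- \frac{1}{370886150}\right) + \frac{336}{5} = \frac{884}{185443075} + \frac{336}{5} = \frac{12461775524}{185443075}$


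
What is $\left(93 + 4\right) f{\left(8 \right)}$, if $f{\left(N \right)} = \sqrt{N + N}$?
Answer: $388$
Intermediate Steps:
$f{\left(N \right)} = \sqrt{2} \sqrt{N}$ ($f{\left(N \right)} = \sqrt{2 N} = \sqrt{2} \sqrt{N}$)
$\left(93 + 4\right) f{\left(8 \right)} = \left(93 + 4\right) \sqrt{2} \sqrt{8} = 97 \sqrt{2} \cdot 2 \sqrt{2} = 97 \cdot 4 = 388$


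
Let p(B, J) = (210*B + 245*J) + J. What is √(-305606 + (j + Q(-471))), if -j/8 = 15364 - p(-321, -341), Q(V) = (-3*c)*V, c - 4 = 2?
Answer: 2*I*√407602 ≈ 1276.9*I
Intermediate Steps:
p(B, J) = 210*B + 246*J
c = 6 (c = 4 + 2 = 6)
Q(V) = -18*V (Q(V) = (-3*6)*V = -18*V)
j = -1333280 (j = -8*(15364 - (210*(-321) + 246*(-341))) = -8*(15364 - (-67410 - 83886)) = -8*(15364 - 1*(-151296)) = -8*(15364 + 151296) = -8*166660 = -1333280)
√(-305606 + (j + Q(-471))) = √(-305606 + (-1333280 - 18*(-471))) = √(-305606 + (-1333280 + 8478)) = √(-305606 - 1324802) = √(-1630408) = 2*I*√407602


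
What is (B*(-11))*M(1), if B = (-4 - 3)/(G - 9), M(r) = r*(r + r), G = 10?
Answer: 154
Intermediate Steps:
M(r) = 2*r² (M(r) = r*(2*r) = 2*r²)
B = -7 (B = (-4 - 3)/(10 - 9) = -7/1 = -7*1 = -7)
(B*(-11))*M(1) = (-7*(-11))*(2*1²) = 77*(2*1) = 77*2 = 154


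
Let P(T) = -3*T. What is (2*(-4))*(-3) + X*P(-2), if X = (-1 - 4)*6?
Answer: -156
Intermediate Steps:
X = -30 (X = -5*6 = -30)
(2*(-4))*(-3) + X*P(-2) = (2*(-4))*(-3) - (-90)*(-2) = -8*(-3) - 30*6 = 24 - 180 = -156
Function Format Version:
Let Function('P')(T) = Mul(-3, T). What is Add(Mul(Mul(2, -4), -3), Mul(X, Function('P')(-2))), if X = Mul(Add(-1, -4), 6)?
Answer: -156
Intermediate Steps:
X = -30 (X = Mul(-5, 6) = -30)
Add(Mul(Mul(2, -4), -3), Mul(X, Function('P')(-2))) = Add(Mul(Mul(2, -4), -3), Mul(-30, Mul(-3, -2))) = Add(Mul(-8, -3), Mul(-30, 6)) = Add(24, -180) = -156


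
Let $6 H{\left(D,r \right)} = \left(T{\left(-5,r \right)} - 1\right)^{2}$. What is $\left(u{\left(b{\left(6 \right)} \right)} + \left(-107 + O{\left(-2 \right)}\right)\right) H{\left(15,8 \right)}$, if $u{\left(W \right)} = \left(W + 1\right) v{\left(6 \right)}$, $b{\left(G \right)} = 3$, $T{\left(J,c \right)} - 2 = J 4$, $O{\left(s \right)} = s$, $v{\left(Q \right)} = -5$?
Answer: $- \frac{15523}{2} \approx -7761.5$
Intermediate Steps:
$T{\left(J,c \right)} = 2 + 4 J$ ($T{\left(J,c \right)} = 2 + J 4 = 2 + 4 J$)
$H{\left(D,r \right)} = \frac{361}{6}$ ($H{\left(D,r \right)} = \frac{\left(\left(2 + 4 \left(-5\right)\right) - 1\right)^{2}}{6} = \frac{\left(\left(2 - 20\right) - 1\right)^{2}}{6} = \frac{\left(-18 - 1\right)^{2}}{6} = \frac{\left(-19\right)^{2}}{6} = \frac{1}{6} \cdot 361 = \frac{361}{6}$)
$u{\left(W \right)} = -5 - 5 W$ ($u{\left(W \right)} = \left(W + 1\right) \left(-5\right) = \left(1 + W\right) \left(-5\right) = -5 - 5 W$)
$\left(u{\left(b{\left(6 \right)} \right)} + \left(-107 + O{\left(-2 \right)}\right)\right) H{\left(15,8 \right)} = \left(\left(-5 - 15\right) - 109\right) \frac{361}{6} = \left(-20 - 109\right) \frac{361}{6} = \left(-129\right) \frac{361}{6} = - \frac{15523}{2}$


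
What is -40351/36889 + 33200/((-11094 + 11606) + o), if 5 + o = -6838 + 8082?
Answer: 1154060199/64592639 ≈ 17.867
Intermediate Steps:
o = 1239 (o = -5 + (-6838 + 8082) = -5 + 1244 = 1239)
-40351/36889 + 33200/((-11094 + 11606) + o) = -40351/36889 + 33200/((-11094 + 11606) + 1239) = -40351*1/36889 + 33200/(512 + 1239) = -40351/36889 + 33200/1751 = 1154060199/64592639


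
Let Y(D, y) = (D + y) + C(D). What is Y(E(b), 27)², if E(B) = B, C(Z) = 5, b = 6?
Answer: 1444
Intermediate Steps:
Y(D, y) = 5 + D + y (Y(D, y) = (D + y) + 5 = 5 + D + y)
Y(E(b), 27)² = (5 + 6 + 27)² = 38² = 1444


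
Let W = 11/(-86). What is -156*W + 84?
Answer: 4470/43 ≈ 103.95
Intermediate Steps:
W = -11/86 (W = 11*(-1/86) = -11/86 ≈ -0.12791)
-156*W + 84 = -156*(-11/86) + 84 = 858/43 + 84 = 4470/43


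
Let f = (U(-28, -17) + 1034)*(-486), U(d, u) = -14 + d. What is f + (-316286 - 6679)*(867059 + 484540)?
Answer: -436519653147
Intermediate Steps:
f = -482112 (f = ((-14 - 28) + 1034)*(-486) = (-42 + 1034)*(-486) = 992*(-486) = -482112)
f + (-316286 - 6679)*(867059 + 484540) = -482112 + (-316286 - 6679)*(867059 + 484540) = -482112 - 322965*1351599 = -482112 - 436519171035 = -436519653147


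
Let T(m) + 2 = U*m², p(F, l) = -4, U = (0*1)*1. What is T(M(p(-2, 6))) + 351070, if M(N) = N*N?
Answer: 351068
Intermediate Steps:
U = 0 (U = 0*1 = 0)
M(N) = N²
T(m) = -2 (T(m) = -2 + 0*m² = -2 + 0 = -2)
T(M(p(-2, 6))) + 351070 = -2 + 351070 = 351068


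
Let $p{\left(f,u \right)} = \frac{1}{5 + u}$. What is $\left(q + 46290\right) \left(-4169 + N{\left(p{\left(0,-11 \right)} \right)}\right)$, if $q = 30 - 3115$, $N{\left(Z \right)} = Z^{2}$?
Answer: $- \frac{6484336015}{36} \approx -1.8012 \cdot 10^{8}$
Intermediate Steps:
$q = -3085$ ($q = 30 - 3115 = -3085$)
$\left(q + 46290\right) \left(-4169 + N{\left(p{\left(0,-11 \right)} \right)}\right) = \left(-3085 + 46290\right) \left(-4169 + \left(\frac{1}{5 - 11}\right)^{2}\right) = 43205 \left(-4169 + \left(\frac{1}{-6}\right)^{2}\right) = 43205 \left(-4169 + \left(- \frac{1}{6}\right)^{2}\right) = 43205 \left(-4169 + \frac{1}{36}\right) = 43205 \left(- \frac{150083}{36}\right) = - \frac{6484336015}{36}$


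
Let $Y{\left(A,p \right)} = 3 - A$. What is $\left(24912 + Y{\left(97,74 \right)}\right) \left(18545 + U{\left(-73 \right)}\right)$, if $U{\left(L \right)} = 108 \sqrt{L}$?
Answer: $460249810 + 2680344 i \sqrt{73} \approx 4.6025 \cdot 10^{8} + 2.2901 \cdot 10^{7} i$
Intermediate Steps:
$\left(24912 + Y{\left(97,74 \right)}\right) \left(18545 + U{\left(-73 \right)}\right) = \left(24912 + \left(3 - 97\right)\right) \left(18545 + 108 \sqrt{-73}\right) = \left(24912 + \left(3 - 97\right)\right) \left(18545 + 108 i \sqrt{73}\right) = \left(24912 - 94\right) \left(18545 + 108 i \sqrt{73}\right) = 24818 \left(18545 + 108 i \sqrt{73}\right) = 460249810 + 2680344 i \sqrt{73}$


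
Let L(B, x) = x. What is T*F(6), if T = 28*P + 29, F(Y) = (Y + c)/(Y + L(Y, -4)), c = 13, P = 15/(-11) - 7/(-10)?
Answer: 10887/110 ≈ 98.973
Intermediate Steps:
P = -73/110 (P = 15*(-1/11) - 7*(-⅒) = -15/11 + 7/10 = -73/110 ≈ -0.66364)
F(Y) = (13 + Y)/(-4 + Y) (F(Y) = (Y + 13)/(Y - 4) = (13 + Y)/(-4 + Y))
T = 573/55 (T = 28*(-73/110) + 29 = -1022/55 + 29 = 573/55 ≈ 10.418)
T*F(6) = 573*((13 + 6)/(-4 + 6))/55 = 573*(19/2)/55 = 573*((½)*19)/55 = (573/55)*(19/2) = 10887/110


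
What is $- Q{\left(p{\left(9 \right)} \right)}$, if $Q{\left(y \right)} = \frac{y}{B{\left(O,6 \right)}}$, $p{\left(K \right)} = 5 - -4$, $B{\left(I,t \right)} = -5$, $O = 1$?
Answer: $\frac{9}{5} \approx 1.8$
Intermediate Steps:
$p{\left(K \right)} = 9$ ($p{\left(K \right)} = 5 + 4 = 9$)
$Q{\left(y \right)} = - \frac{y}{5}$ ($Q{\left(y \right)} = \frac{y}{-5} = y \left(- \frac{1}{5}\right) = - \frac{y}{5}$)
$- Q{\left(p{\left(9 \right)} \right)} = - \frac{\left(-1\right) 9}{5} = \left(-1\right) \left(- \frac{9}{5}\right) = \frac{9}{5}$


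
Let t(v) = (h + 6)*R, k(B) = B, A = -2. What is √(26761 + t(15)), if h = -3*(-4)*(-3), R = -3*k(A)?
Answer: √26581 ≈ 163.04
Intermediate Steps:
R = 6 (R = -3*(-2) = 6)
h = -36 (h = 12*(-3) = -36)
t(v) = -180 (t(v) = (-36 + 6)*6 = -30*6 = -180)
√(26761 + t(15)) = √(26761 - 180) = √26581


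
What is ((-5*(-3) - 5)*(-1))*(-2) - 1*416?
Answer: -396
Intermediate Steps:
((-5*(-3) - 5)*(-1))*(-2) - 1*416 = ((15 - 5)*(-1))*(-2) - 416 = (10*(-1))*(-2) - 416 = -10*(-2) - 416 = 20 - 416 = -396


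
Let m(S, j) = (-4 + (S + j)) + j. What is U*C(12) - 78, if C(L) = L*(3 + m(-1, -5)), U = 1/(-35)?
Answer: -2586/35 ≈ -73.886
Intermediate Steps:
m(S, j) = -4 + S + 2*j (m(S, j) = (-4 + S + j) + j = -4 + S + 2*j)
U = -1/35 ≈ -0.028571
C(L) = -12*L (C(L) = L*(3 + (-4 - 1 + 2*(-5))) = L*(3 + (-4 - 1 - 10)) = L*(3 - 15) = L*(-12) = -12*L)
U*C(12) - 78 = -(-12)*12/35 - 78 = -1/35*(-144) - 78 = 144/35 - 78 = -2586/35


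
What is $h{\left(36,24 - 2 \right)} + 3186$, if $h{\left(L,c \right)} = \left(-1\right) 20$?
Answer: $3166$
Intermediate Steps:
$h{\left(L,c \right)} = -20$
$h{\left(36,24 - 2 \right)} + 3186 = -20 + 3186 = 3166$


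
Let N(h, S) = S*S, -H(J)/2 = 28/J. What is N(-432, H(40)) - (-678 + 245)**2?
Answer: -4687176/25 ≈ -1.8749e+5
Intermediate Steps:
H(J) = -56/J
N(h, S) = S**2
N(-432, H(40)) - (-678 + 245)**2 = (-56/40)**2 - (-678 + 245)**2 = (-56*1/40)**2 - 1*(-433)**2 = (-7/5)**2 - 1*187489 = 49/25 - 187489 = -4687176/25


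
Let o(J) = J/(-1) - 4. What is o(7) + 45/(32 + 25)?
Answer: -194/19 ≈ -10.211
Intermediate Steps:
o(J) = -4 - J (o(J) = -J - 4 = -4 - J)
o(7) + 45/(32 + 25) = (-4 - 1*7) + 45/(32 + 25) = (-4 - 7) + 45/57 = -11 + (1/57)*45 = -11 + 15/19 = -194/19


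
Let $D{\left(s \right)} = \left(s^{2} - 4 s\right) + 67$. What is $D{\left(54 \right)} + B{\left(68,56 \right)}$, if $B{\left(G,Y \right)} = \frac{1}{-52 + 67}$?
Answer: $\frac{41506}{15} \approx 2767.1$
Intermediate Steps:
$B{\left(G,Y \right)} = \frac{1}{15}$
$D{\left(s \right)} = 67 + s^{2} - 4 s$
$D{\left(54 \right)} + B{\left(68,56 \right)} = \left(67 + 54^{2} - 216\right) + \frac{1}{15} = \left(67 + 2916 - 216\right) + \frac{1}{15} = 2767 + \frac{1}{15} = \frac{41506}{15}$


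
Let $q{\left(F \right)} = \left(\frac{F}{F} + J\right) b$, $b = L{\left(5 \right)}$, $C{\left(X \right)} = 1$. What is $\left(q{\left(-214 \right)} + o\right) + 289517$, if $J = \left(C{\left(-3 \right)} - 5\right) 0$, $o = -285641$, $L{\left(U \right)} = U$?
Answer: $3881$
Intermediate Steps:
$b = 5$
$J = 0$ ($J = \left(1 - 5\right) 0 = \left(-4\right) 0 = 0$)
$q{\left(F \right)} = 5$ ($q{\left(F \right)} = \left(\frac{F}{F} + 0\right) 5 = \left(1 + 0\right) 5 = 1 \cdot 5 = 5$)
$\left(q{\left(-214 \right)} + o\right) + 289517 = \left(5 - 285641\right) + 289517 = -285636 + 289517 = 3881$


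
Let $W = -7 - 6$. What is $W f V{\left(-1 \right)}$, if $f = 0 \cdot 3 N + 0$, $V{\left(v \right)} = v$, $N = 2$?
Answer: $0$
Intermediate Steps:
$f = 0$ ($f = 0 \cdot 3 \cdot 2 + 0 = 0 \cdot 2 + 0 = 0 + 0 = 0$)
$W = -13$
$W f V{\left(-1 \right)} = \left(-13\right) 0 \left(-1\right) = 0 \left(-1\right) = 0$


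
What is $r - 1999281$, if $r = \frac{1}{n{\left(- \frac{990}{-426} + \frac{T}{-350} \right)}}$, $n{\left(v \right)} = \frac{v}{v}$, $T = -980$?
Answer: $-1999280$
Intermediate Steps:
$n{\left(v \right)} = 1$
$r = 1$ ($r = 1^{-1} = 1$)
$r - 1999281 = 1 - 1999281 = -1999280$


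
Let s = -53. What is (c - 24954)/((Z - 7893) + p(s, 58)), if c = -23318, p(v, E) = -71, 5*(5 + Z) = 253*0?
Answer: 48272/7969 ≈ 6.0575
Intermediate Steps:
Z = -5 (Z = -5 + (253*0)/5 = -5 + (1/5)*0 = -5 + 0 = -5)
(c - 24954)/((Z - 7893) + p(s, 58)) = (-23318 - 24954)/((-5 - 7893) - 71) = -48272/(-7898 - 71) = -48272/(-7969) = -48272*(-1/7969) = 48272/7969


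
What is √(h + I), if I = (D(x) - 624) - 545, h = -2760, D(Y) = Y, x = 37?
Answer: 2*I*√973 ≈ 62.386*I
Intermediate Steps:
I = -1132 (I = (37 - 624) - 545 = -587 - 545 = -1132)
√(h + I) = √(-2760 - 1132) = √(-3892) = 2*I*√973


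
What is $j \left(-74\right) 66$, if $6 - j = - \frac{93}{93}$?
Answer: $-34188$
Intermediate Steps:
$j = 7$ ($j = 6 - - \frac{93}{93} = 6 - \left(-93\right) \frac{1}{93} = 6 - -1 = 6 + 1 = 7$)
$j \left(-74\right) 66 = 7 \left(-74\right) 66 = \left(-518\right) 66 = -34188$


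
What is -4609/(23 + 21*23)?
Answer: -419/46 ≈ -9.1087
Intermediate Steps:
-4609/(23 + 21*23) = -4609/(23 + 483) = -4609/506 = -4609*1/506 = -419/46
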